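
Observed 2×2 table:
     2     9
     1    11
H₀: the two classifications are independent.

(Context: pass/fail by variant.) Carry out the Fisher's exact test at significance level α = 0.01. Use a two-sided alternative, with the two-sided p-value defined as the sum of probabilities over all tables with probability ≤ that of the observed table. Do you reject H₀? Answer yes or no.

reject H₀: no

Margins: r₁=11, r₂=12, c₁=3, c₂=20, n=23
p_obs = C(11,2)·C(12,1)/C(23,3); sum pmf over tables with pmf ≤ p_obs
p-value (two-sided) = 0.59006
At α=0.01: p ≥ α → fail to reject H₀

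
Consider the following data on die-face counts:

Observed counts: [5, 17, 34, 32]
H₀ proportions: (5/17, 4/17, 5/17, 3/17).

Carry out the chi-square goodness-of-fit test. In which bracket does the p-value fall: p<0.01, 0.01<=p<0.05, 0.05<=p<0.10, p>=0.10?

n = 88; E_i = n·p_i = [25.88, 20.71, 25.88, 15.53]
χ² = (5−25.88)²/25.88 + (17−20.71)²/20.71 + (34−25.88)²/25.88 + (32−15.53)²/15.53 = 37.5263
df = 3
p-value (upper-tail) = 0.00000
→ bracket: p<0.01

p-value bracket: p<0.01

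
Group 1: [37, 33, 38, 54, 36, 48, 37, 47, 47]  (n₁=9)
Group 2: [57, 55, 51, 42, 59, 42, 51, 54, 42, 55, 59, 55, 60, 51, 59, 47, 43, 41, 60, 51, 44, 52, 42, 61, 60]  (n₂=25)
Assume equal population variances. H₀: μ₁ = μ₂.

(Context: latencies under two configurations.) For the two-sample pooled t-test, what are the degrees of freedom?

degrees of freedom = 32

df = n₁ + n₂ − 2 = 9 + 25 − 2 = 32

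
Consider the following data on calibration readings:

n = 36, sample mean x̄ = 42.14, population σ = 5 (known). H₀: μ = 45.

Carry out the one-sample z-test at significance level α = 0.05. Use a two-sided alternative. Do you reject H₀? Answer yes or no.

SE = σ/√n = 5/√36 = 0.8333
z = (x̄−μ₀)/SE = (42.14−45)/0.8333 = -3.4320
p-value (two-sided) = 0.00060
At α=0.05: p < α → reject H₀

reject H₀: yes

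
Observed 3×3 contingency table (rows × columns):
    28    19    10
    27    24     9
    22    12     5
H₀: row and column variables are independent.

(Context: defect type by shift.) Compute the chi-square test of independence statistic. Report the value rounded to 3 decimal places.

Row totals [57, 60, 39], col totals [77, 55, 24], n=156
χ² = (28−28.13)²/28.13 + (19−20.10)²/20.10 + (10−8.77)²/8.77 + (27−29.62)²/29.62 + (24−21.15)²/21.15 + (9−9.23)²/9.23 + (22−19.25)²/19.25 + (12−13.75)²/13.75 + (5−6.00)²/6.00 = 1.6351
df = 4

test statistic = 1.635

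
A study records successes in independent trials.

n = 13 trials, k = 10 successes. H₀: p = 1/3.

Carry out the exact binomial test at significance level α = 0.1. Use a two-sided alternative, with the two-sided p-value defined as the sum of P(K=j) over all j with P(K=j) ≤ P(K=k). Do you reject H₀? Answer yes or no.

Exact binomial: n=13, k=10, p₀=1/3=0.3333
P(X=j) = C(n,j)·p₀^j·(1−p₀)^(n−j); p = Σ P(X=j) over j with P(X=j) ≤ P(X=10)
p-value (two-sided) = 0.00165
At α=0.1: p < α → reject H₀

reject H₀: yes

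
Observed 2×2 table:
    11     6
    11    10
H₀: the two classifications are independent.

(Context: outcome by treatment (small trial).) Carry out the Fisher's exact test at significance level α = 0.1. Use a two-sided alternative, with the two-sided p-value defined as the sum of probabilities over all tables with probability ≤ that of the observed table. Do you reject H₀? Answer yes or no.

reject H₀: no

Margins: r₁=17, r₂=21, c₁=22, c₂=16, n=38
p_obs = C(17,11)·C(21,11)/C(38,22); sum pmf over tables with pmf ≤ p_obs
p-value (two-sided) = 0.52054
At α=0.1: p ≥ α → fail to reject H₀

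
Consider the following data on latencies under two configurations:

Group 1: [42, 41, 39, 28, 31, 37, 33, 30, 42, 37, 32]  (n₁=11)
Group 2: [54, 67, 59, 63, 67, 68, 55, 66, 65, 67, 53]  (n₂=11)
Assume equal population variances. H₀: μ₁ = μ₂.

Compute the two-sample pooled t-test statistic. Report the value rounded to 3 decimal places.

test statistic = -11.402

x̄₁=35.636, s₁=5.065, n₁=11
x̄₂=62.182, s₂=5.828, n₂=11
s_p² = [10·5.065² + 10·5.828²]/20 = 29.8091
SE = √(s_p²·(1/11+1/11)) = 2.3281
t = (35.636−62.182)/2.3281 = -11.4024
df = 20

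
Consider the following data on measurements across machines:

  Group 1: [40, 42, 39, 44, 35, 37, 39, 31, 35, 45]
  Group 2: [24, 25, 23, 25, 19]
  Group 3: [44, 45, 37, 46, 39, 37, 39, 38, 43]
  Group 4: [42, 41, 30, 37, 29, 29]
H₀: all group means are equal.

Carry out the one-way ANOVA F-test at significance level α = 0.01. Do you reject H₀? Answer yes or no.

reject H₀: yes

Group means [38.70, 23.20, 40.89, 34.67], grand mean 35.967
SSB = Σnᵢ(x̄ᵢ−x̄)² = 1117.844; SSW = ΣΣ(x−x̄ᵢ)² = 483.122
MSB = 1117.844/3 = 372.6148; MSW = 483.122/26 = 18.5816
F = MSB/MSW = 20.0529
df = (3, 26)
p-value (upper-tail) = 0.00000
At α=0.01: p < α → reject H₀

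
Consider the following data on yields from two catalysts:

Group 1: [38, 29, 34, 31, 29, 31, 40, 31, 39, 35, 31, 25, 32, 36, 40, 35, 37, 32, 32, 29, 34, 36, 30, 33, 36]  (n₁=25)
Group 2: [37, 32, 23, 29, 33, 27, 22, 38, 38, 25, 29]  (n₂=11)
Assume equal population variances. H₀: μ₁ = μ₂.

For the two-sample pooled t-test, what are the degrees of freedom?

df = n₁ + n₂ − 2 = 25 + 11 − 2 = 34

degrees of freedom = 34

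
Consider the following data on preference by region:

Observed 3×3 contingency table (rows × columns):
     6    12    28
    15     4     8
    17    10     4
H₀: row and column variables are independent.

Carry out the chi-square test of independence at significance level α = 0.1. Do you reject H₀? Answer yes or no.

Row totals [46, 27, 31], col totals [38, 26, 40], n=104
χ² = (6−16.81)²/16.81 + (12−11.50)²/11.50 + (28−17.69)²/17.69 + (15−9.87)²/9.87 + (4−6.75)²/6.75 + (8−10.38)²/10.38 + (17−11.33)²/11.33 + (10−7.75)²/7.75 + (4−11.92)²/11.92 = 26.0766
df = 4
p-value (upper-tail) = 0.00003
At α=0.1: p < α → reject H₀

reject H₀: yes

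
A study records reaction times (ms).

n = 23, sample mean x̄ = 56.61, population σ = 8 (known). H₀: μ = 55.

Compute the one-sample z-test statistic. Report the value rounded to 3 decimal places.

test statistic = 0.965

SE = σ/√n = 8/√23 = 1.6681
z = (x̄−μ₀)/SE = (56.61−55)/1.6681 = 0.9652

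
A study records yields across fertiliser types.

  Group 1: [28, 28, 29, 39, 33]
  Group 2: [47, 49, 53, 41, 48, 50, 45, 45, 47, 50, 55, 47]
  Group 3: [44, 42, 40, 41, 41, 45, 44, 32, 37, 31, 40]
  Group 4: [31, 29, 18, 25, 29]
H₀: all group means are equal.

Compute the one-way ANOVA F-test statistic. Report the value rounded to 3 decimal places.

Group means [31.40, 48.08, 39.73, 26.40], grand mean 39.485
SSB = Σnᵢ(x̄ᵢ−x̄)² = 2070.744; SSW = ΣΣ(x−x̄ᵢ)² = 565.498
MSB = 2070.744/3 = 690.2480; MSW = 565.498/29 = 19.4999
F = MSB/MSW = 35.3974
df = (3, 29)

test statistic = 35.397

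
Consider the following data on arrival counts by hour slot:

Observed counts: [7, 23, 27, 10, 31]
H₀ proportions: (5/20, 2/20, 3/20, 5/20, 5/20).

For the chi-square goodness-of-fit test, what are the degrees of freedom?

degrees of freedom = 4

df = k − 1 = 5 − 1 = 4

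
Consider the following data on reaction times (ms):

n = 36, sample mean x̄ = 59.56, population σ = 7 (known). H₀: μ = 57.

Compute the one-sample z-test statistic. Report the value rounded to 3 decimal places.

SE = σ/√n = 7/√36 = 1.1667
z = (x̄−μ₀)/SE = (59.56−57)/1.1667 = 2.1943

test statistic = 2.194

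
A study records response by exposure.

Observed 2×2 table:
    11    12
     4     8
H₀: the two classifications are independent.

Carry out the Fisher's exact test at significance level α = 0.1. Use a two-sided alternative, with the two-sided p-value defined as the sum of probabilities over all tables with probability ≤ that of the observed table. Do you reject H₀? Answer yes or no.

reject H₀: no

Margins: r₁=23, r₂=12, c₁=15, c₂=20, n=35
p_obs = C(23,11)·C(12,4)/C(35,15); sum pmf over tables with pmf ≤ p_obs
p-value (two-sided) = 0.48854
At α=0.1: p ≥ α → fail to reject H₀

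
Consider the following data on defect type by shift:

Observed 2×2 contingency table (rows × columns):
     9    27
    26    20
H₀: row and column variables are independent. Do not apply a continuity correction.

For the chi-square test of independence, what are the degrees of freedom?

degrees of freedom = 1

df = (r−1)(c−1) = (2−1)·(2−1) = 1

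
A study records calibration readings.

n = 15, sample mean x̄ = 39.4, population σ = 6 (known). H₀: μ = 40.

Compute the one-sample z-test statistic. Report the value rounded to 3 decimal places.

SE = σ/√n = 6/√15 = 1.5492
z = (x̄−μ₀)/SE = (39.4−40)/1.5492 = -0.3873

test statistic = -0.387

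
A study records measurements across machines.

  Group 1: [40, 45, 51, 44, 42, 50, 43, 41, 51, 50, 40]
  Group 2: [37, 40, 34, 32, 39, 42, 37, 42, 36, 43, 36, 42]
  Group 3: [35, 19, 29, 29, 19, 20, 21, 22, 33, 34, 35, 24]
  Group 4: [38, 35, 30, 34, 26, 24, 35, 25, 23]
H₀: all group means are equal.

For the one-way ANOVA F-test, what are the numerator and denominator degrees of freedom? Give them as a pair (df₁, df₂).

k = 4 groups, N = 44 total
df = (k−1, N−k) = (4−1, 44−4) = (3, 40)

degrees of freedom = [3, 40]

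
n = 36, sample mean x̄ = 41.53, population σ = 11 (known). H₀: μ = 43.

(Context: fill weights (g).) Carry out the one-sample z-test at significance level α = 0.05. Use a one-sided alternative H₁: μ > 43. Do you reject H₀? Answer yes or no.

SE = σ/√n = 11/√36 = 1.8333
z = (x̄−μ₀)/SE = (41.53−43)/1.8333 = -0.8018
p-value (one-sided, H₁ greater) = 0.78867
At α=0.05: p ≥ α → fail to reject H₀

reject H₀: no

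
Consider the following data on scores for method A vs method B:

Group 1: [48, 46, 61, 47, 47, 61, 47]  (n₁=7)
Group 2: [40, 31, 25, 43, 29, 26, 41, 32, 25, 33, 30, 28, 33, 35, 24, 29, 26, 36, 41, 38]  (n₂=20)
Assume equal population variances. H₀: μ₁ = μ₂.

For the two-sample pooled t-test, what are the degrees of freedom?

df = n₁ + n₂ − 2 = 7 + 20 − 2 = 25

degrees of freedom = 25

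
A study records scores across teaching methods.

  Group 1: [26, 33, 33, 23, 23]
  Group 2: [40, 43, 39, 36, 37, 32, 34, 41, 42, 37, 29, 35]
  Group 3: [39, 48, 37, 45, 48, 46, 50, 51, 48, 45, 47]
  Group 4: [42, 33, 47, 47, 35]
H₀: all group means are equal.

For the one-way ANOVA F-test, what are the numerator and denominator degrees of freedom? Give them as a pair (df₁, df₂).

k = 4 groups, N = 33 total
df = (k−1, N−k) = (4−1, 33−4) = (3, 29)

degrees of freedom = [3, 29]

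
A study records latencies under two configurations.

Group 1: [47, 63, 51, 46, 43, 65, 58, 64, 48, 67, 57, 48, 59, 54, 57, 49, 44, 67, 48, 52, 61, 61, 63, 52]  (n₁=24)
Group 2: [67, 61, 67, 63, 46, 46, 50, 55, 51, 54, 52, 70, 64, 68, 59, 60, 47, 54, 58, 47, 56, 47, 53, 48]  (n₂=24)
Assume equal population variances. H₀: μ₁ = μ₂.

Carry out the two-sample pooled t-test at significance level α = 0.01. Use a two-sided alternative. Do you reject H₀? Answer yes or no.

x̄₁=55.167, s₁=7.602, n₁=24
x̄₂=55.958, s₂=7.664, n₂=24
s_p² = [23·7.602² + 23·7.664²]/46 = 58.2672
SE = √(s_p²·(1/24+1/24)) = 2.2035
t = (55.167−55.958)/2.2035 = -0.3593
df = 46
p-value (two-sided) = 0.72104
At α=0.01: p ≥ α → fail to reject H₀

reject H₀: no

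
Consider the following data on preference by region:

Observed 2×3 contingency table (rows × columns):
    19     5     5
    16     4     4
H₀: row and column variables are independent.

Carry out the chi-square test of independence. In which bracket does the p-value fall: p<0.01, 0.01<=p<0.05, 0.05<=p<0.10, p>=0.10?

Row totals [29, 24], col totals [35, 9, 9], n=53
χ² = (19−19.15)²/19.15 + (5−4.92)²/4.92 + (5−4.92)²/4.92 + (16−15.85)²/15.85 + (4−4.08)²/4.08 + (4−4.08)²/4.08 = 0.0077
df = 2
p-value (upper-tail) = 0.99614
→ bracket: p>=0.10

p-value bracket: p>=0.10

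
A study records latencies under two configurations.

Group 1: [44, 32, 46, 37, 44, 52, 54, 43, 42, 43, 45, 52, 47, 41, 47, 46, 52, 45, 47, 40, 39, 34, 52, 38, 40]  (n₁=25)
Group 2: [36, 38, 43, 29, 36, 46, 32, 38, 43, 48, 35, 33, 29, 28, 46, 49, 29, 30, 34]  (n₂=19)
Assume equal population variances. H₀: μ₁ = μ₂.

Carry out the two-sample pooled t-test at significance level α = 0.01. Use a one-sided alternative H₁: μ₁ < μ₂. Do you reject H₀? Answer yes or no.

reject H₀: no

x̄₁=44.080, s₁=5.751, n₁=25
x̄₂=36.947, s₂=6.988, n₂=19
s_p² = [24·5.751² + 18·6.988²]/42 = 39.8283
SE = √(s_p²·(1/25+1/19)) = 1.9208
t = (44.080−36.947)/1.9208 = 3.7134
df = 42
p-value (one-sided, H₁ less) = 0.99970
At α=0.01: p ≥ α → fail to reject H₀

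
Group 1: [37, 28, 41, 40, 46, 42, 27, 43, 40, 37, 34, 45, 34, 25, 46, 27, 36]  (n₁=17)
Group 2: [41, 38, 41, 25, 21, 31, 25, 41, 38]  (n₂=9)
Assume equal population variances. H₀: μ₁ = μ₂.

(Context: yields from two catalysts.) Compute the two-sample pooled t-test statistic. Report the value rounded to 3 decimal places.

test statistic = 1.161

x̄₁=36.941, s₁=6.914, n₁=17
x̄₂=33.444, s₂=8.033, n₂=9
s_p² = [16·6.914² + 8·8.033²]/24 = 53.3818
SE = √(s_p²·(1/17+1/9)) = 3.0119
t = (36.941−33.444)/3.0119 = 1.1610
df = 24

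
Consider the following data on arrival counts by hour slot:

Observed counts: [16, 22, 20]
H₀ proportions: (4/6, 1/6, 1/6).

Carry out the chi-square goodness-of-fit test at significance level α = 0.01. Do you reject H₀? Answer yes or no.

reject H₀: yes

n = 58; E_i = n·p_i = [38.67, 9.67, 9.67]
χ² = (16−38.67)²/38.67 + (22−9.67)²/9.67 + (20−9.67)²/9.67 = 40.0690
df = 2
p-value (upper-tail) = 0.00000
At α=0.01: p < α → reject H₀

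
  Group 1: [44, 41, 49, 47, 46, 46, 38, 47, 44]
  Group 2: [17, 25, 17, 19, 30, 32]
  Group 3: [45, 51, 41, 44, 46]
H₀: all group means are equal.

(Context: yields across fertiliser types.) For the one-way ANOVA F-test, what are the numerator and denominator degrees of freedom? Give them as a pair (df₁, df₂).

k = 3 groups, N = 20 total
df = (k−1, N−k) = (3−1, 20−3) = (2, 17)

degrees of freedom = [2, 17]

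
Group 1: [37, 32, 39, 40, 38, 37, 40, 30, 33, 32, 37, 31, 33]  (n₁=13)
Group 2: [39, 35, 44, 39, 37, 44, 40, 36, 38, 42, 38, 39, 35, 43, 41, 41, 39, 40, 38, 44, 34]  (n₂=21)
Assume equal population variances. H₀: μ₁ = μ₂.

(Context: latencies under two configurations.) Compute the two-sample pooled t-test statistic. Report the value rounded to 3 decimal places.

test statistic = -3.534

x̄₁=35.308, s₁=3.568, n₁=13
x̄₂=39.333, s₂=3.006, n₂=21
s_p² = [12·3.568² + 20·3.006²]/32 = 10.4199
SE = √(s_p²·(1/13+1/21)) = 1.1392
t = (35.308−39.333)/1.1392 = -3.5338
df = 32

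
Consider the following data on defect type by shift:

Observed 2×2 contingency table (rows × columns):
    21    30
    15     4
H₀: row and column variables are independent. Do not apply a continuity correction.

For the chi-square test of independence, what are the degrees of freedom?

degrees of freedom = 1

df = (r−1)(c−1) = (2−1)·(2−1) = 1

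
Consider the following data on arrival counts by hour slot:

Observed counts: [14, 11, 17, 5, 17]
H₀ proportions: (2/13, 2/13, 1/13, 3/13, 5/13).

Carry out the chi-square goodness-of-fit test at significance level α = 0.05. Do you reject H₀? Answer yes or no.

n = 64; E_i = n·p_i = [9.85, 9.85, 4.92, 14.77, 24.62]
χ² = (14−9.85)²/9.85 + (11−9.85)²/9.85 + (17−4.92)²/4.92 + (5−14.77)²/14.77 + (17−24.62)²/24.62 = 40.3318
df = 4
p-value (upper-tail) = 0.00000
At α=0.05: p < α → reject H₀

reject H₀: yes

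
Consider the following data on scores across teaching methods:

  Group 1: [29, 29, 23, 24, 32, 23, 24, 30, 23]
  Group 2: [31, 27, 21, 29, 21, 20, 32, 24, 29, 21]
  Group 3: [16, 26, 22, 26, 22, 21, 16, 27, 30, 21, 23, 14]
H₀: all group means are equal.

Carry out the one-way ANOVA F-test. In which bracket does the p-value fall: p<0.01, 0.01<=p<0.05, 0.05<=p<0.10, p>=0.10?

Group means [26.33, 25.50, 22.00], grand mean 24.387
SSB = Σnᵢ(x̄ᵢ−x̄)² = 114.855; SSW = ΣΣ(x−x̄ᵢ)² = 556.500
MSB = 114.855/2 = 57.4274; MSW = 556.500/28 = 19.8750
F = MSB/MSW = 2.8894
df = (2, 28)
p-value (upper-tail) = 0.07231
→ bracket: 0.05<=p<0.10

p-value bracket: 0.05<=p<0.10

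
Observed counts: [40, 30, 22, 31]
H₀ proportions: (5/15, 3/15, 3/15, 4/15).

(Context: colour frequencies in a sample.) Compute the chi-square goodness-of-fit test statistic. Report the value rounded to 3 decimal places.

n = 123; E_i = n·p_i = [41.00, 24.60, 24.60, 32.80]
χ² = (40−41.00)²/41.00 + (30−24.60)²/24.60 + (22−24.60)²/24.60 + (31−32.80)²/32.80 = 1.5833
df = 3

test statistic = 1.583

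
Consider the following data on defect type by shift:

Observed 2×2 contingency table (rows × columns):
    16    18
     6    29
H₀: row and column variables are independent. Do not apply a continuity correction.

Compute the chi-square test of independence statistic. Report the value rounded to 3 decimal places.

Row totals [34, 35], col totals [22, 47], n=69
χ² = (16−10.84)²/10.84 + (18−23.16)²/23.16 + (6−11.16)²/11.16 + (29−23.84)²/23.84 = 7.1069
df = 1

test statistic = 7.107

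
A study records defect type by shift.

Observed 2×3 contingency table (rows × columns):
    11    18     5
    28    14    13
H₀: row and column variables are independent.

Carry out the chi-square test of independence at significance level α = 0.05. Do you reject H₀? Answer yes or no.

reject H₀: yes

Row totals [34, 55], col totals [39, 32, 18], n=89
χ² = (11−14.90)²/14.90 + (18−12.22)²/12.22 + (5−6.88)²/6.88 + (28−24.10)²/24.10 + (14−19.78)²/19.78 + (13−11.12)²/11.12 = 6.8946
df = 2
p-value (upper-tail) = 0.03183
At α=0.05: p < α → reject H₀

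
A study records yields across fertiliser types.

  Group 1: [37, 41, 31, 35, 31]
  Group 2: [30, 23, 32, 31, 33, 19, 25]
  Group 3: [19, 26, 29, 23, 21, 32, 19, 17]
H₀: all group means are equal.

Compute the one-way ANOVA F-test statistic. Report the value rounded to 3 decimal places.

Group means [35.00, 27.57, 23.25], grand mean 27.700
SSB = Σnᵢ(x̄ᵢ−x̄)² = 424.986; SSW = ΣΣ(x−x̄ᵢ)² = 437.214
MSB = 424.986/2 = 212.4929; MSW = 437.214/17 = 25.7185
F = MSB/MSW = 8.2623
df = (2, 17)

test statistic = 8.262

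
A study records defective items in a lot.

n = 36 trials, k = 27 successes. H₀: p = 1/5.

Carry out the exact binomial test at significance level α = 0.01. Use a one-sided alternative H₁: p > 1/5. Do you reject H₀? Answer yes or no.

reject H₀: yes

Exact binomial: n=36, k=27, p₀=1/5=0.2000
P(X≥27) from Σ C(n,i)·p₀^i·(1−p₀)^(n−i)
p-value (one-sided, H₁ greater) = 0.00000
At α=0.01: p < α → reject H₀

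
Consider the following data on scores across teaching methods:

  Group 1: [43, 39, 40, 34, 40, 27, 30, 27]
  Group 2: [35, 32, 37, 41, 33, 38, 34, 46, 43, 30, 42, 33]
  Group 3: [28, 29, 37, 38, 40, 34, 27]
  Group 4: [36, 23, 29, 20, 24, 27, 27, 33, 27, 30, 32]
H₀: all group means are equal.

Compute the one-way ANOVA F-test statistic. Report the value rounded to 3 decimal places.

Group means [35.00, 37.00, 33.29, 28.00], grand mean 33.289
SSB = Σnᵢ(x̄ᵢ−x̄)² = 496.387; SSW = ΣΣ(x−x̄ᵢ)² = 947.429
MSB = 496.387/3 = 165.4624; MSW = 947.429/34 = 27.8655
F = MSB/MSW = 5.9379
df = (3, 34)

test statistic = 5.938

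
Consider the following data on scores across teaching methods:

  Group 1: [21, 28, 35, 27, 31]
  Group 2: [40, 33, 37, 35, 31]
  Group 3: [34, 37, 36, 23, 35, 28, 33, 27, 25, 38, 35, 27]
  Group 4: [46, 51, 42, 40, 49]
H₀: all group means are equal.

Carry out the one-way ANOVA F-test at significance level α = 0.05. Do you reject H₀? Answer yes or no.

Group means [28.40, 35.20, 31.50, 45.60], grand mean 34.222
SSB = Σnᵢ(x̄ᵢ−x̄)² = 910.467; SSW = ΣΣ(x−x̄ᵢ)² = 534.200
MSB = 910.467/3 = 303.4889; MSW = 534.200/23 = 23.2261
F = MSB/MSW = 13.0667
df = (3, 23)
p-value (upper-tail) = 0.00003
At α=0.05: p < α → reject H₀

reject H₀: yes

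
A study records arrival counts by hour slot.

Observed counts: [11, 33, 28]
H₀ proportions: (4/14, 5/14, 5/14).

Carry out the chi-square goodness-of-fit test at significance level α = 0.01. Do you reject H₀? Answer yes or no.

n = 72; E_i = n·p_i = [20.57, 25.71, 25.71]
χ² = (11−20.57)²/20.57 + (33−25.71)²/25.71 + (28−25.71)²/25.71 = 6.7208
df = 2
p-value (upper-tail) = 0.03472
At α=0.01: p ≥ α → fail to reject H₀

reject H₀: no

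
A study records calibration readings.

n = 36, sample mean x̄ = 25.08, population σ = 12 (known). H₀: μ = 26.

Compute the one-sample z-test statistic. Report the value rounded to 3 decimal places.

SE = σ/√n = 12/√36 = 2.0000
z = (x̄−μ₀)/SE = (25.08−26)/2.0000 = -0.4600

test statistic = -0.460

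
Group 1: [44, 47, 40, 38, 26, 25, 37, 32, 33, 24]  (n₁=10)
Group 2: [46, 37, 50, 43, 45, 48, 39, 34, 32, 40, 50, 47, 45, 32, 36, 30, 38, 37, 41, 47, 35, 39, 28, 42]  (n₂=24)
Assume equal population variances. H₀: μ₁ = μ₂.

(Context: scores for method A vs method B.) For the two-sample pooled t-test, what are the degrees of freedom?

df = n₁ + n₂ − 2 = 10 + 24 − 2 = 32

degrees of freedom = 32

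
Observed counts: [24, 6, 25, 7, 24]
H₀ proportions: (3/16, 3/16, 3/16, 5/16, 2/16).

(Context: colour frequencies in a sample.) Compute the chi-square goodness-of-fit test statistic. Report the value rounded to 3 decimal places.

n = 86; E_i = n·p_i = [16.12, 16.12, 16.12, 26.88, 10.75]
χ² = (24−16.12)²/16.12 + (6−16.12)²/16.12 + (25−16.12)²/16.12 + (7−26.88)²/26.88 + (24−10.75)²/10.75 = 46.1178
df = 4

test statistic = 46.118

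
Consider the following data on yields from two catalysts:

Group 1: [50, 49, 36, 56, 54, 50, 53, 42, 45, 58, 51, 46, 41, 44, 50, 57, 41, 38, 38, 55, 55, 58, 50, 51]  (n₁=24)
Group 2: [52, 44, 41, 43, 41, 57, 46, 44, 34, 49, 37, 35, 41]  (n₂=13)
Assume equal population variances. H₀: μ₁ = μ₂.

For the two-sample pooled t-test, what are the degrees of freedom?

df = n₁ + n₂ − 2 = 24 + 13 − 2 = 35

degrees of freedom = 35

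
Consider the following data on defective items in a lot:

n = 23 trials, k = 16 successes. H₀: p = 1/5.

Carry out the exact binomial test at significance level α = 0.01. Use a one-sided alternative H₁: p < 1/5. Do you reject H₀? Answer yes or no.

Exact binomial: n=23, k=16, p₀=1/5=0.2000
P(X≤16) from Σ C(n,i)·p₀^i·(1−p₀)^(n−i)
p-value (one-sided, H₁ less) = 1.00000
At α=0.01: p ≥ α → fail to reject H₀

reject H₀: no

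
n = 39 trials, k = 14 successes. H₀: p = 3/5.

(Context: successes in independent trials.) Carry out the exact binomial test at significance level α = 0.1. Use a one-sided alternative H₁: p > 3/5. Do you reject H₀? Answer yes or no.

reject H₀: no

Exact binomial: n=39, k=14, p₀=3/5=0.6000
P(X≥14) from Σ C(n,i)·p₀^i·(1−p₀)^(n−i)
p-value (one-sided, H₁ greater) = 0.99931
At α=0.1: p ≥ α → fail to reject H₀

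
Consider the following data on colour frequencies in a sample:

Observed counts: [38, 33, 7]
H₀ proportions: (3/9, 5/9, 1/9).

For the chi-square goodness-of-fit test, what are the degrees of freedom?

degrees of freedom = 2

df = k − 1 = 3 − 1 = 2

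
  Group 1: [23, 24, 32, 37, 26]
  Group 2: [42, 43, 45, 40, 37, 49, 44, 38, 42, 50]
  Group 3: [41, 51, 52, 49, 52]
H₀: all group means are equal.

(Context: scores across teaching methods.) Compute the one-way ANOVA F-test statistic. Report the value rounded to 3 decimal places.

Group means [28.40, 43.00, 49.00], grand mean 40.850
SSB = Σnᵢ(x̄ᵢ−x̄)² = 1153.350; SSW = ΣΣ(x−x̄ᵢ)² = 389.200
MSB = 1153.350/2 = 576.6750; MSW = 389.200/17 = 22.8941
F = MSB/MSW = 25.1888
df = (2, 17)

test statistic = 25.189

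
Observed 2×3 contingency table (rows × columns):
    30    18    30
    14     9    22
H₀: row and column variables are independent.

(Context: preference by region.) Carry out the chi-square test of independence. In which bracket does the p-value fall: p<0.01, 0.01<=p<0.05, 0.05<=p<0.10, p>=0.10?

Row totals [78, 45], col totals [44, 27, 52], n=123
χ² = (30−27.90)²/27.90 + (18−17.12)²/17.12 + (30−32.98)²/32.98 + (14−16.10)²/16.10 + (9−9.88)²/9.88 + (22−19.02)²/19.02 = 1.2880
df = 2
p-value (upper-tail) = 0.52519
→ bracket: p>=0.10

p-value bracket: p>=0.10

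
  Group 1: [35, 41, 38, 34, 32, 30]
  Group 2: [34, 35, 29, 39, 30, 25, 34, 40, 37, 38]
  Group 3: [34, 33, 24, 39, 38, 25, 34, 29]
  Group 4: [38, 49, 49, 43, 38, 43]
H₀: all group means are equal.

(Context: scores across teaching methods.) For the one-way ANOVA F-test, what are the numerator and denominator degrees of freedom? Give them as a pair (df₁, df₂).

k = 4 groups, N = 30 total
df = (k−1, N−k) = (4−1, 30−4) = (3, 26)

degrees of freedom = [3, 26]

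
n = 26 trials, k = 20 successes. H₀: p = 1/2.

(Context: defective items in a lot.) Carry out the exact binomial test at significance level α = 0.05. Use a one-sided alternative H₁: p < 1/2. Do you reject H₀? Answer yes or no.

Exact binomial: n=26, k=20, p₀=1/2=0.5000
P(X≤20) from Σ C(n,i)·p₀^i·(1−p₀)^(n−i)
p-value (one-sided, H₁ less) = 0.99875
At α=0.05: p ≥ α → fail to reject H₀

reject H₀: no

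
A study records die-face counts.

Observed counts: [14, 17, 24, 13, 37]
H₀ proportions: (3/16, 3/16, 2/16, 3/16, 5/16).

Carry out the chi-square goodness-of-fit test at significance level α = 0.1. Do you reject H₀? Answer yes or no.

n = 105; E_i = n·p_i = [19.69, 19.69, 13.12, 19.69, 32.81]
χ² = (14−19.69)²/19.69 + (17−19.69)²/19.69 + (24−13.12)²/13.12 + (13−19.69)²/19.69 + (37−32.81)²/32.81 = 13.8267
df = 4
p-value (upper-tail) = 0.00787
At α=0.1: p < α → reject H₀

reject H₀: yes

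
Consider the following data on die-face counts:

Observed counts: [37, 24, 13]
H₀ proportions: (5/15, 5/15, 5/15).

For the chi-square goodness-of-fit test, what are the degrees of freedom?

df = k − 1 = 3 − 1 = 2

degrees of freedom = 2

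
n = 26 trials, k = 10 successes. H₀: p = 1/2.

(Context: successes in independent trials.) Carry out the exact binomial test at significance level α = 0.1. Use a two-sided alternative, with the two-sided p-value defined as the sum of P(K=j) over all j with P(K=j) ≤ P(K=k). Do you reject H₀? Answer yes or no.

Exact binomial: n=26, k=10, p₀=1/2=0.5000
P(X=j) = C(n,j)·p₀^j·(1−p₀)^(n−j); p = Σ P(X=j) over j with P(X=j) ≤ P(X=10)
p-value (two-sided) = 0.32694
At α=0.1: p ≥ α → fail to reject H₀

reject H₀: no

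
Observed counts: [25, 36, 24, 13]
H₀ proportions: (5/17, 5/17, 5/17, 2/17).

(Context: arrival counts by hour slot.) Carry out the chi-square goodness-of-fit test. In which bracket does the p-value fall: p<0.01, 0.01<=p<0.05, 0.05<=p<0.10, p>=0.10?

p-value bracket: p>=0.10

n = 98; E_i = n·p_i = [28.82, 28.82, 28.82, 11.53]
χ² = (25−28.82)²/28.82 + (36−28.82)²/28.82 + (24−28.82)²/28.82 + (13−11.53)²/11.53 = 3.2888
df = 3
p-value (upper-tail) = 0.34921
→ bracket: p>=0.10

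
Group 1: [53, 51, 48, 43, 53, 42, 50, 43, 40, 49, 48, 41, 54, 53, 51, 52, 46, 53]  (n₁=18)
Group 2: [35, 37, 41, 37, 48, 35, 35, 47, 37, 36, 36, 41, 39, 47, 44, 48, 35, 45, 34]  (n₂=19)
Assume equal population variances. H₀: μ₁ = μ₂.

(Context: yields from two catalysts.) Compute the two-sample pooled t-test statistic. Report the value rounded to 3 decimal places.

test statistic = 5.268

x̄₁=48.333, s₁=4.703, n₁=18
x̄₂=39.842, s₂=5.080, n₂=19
s_p² = [17·4.703² + 18·5.080²]/35 = 24.0150
SE = √(s_p²·(1/18+1/19)) = 1.6119
t = (48.333−39.842)/1.6119 = 5.2679
df = 35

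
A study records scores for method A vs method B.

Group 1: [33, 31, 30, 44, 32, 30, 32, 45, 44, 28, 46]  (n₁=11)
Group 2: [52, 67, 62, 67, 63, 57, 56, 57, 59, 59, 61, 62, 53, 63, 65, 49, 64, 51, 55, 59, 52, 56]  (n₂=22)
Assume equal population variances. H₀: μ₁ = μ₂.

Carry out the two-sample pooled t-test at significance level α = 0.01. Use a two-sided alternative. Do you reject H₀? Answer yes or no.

reject H₀: yes

x̄₁=35.909, s₁=7.148, n₁=11
x̄₂=58.591, s₂=5.252, n₂=22
s_p² = [10·7.148² + 21·5.252²]/31 = 35.1686
SE = √(s_p²·(1/11+1/22)) = 2.1899
t = (35.909−58.591)/2.1899 = -10.3574
df = 31
p-value (two-sided) = 0.00000
At α=0.01: p < α → reject H₀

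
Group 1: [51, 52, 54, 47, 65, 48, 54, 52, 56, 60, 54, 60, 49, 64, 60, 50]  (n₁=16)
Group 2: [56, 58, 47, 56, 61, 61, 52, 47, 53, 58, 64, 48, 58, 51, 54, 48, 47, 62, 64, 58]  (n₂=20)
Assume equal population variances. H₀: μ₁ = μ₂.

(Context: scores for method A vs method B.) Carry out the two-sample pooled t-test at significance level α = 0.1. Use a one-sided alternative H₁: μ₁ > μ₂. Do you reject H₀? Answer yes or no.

reject H₀: no

x̄₁=54.750, s₁=5.580, n₁=16
x̄₂=55.150, s₂=5.806, n₂=20
s_p² = [15·5.580² + 19·5.806²]/34 = 32.5750
SE = √(s_p²·(1/16+1/20)) = 1.9143
t = (54.750−55.150)/1.9143 = -0.2089
df = 34
p-value (one-sided, H₁ greater) = 0.58213
At α=0.1: p ≥ α → fail to reject H₀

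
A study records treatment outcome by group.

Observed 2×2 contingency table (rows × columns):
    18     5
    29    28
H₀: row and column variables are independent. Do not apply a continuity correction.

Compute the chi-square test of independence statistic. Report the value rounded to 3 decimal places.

test statistic = 5.071

Row totals [23, 57], col totals [47, 33], n=80
χ² = (18−13.51)²/13.51 + (5−9.49)²/9.49 + (29−33.49)²/33.49 + (28−23.51)²/23.51 = 5.0707
df = 1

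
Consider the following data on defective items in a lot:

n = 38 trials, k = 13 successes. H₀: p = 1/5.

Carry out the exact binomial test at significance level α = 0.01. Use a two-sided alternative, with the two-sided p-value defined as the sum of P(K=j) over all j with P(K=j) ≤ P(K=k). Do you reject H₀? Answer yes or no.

reject H₀: no

Exact binomial: n=38, k=13, p₀=1/5=0.2000
P(X=j) = C(n,j)·p₀^j·(1−p₀)^(n−j); p = Σ P(X=j) over j with P(X=j) ≤ P(X=13)
p-value (two-sided) = 0.04010
At α=0.01: p ≥ α → fail to reject H₀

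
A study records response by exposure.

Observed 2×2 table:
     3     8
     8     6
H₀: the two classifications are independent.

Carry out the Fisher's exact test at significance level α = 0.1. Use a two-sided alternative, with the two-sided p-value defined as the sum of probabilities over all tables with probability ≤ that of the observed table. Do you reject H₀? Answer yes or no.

reject H₀: no

Margins: r₁=11, r₂=14, c₁=11, c₂=14, n=25
p_obs = C(11,3)·C(14,8)/C(25,11); sum pmf over tables with pmf ≤ p_obs
p-value (two-sided) = 0.22716
At α=0.1: p ≥ α → fail to reject H₀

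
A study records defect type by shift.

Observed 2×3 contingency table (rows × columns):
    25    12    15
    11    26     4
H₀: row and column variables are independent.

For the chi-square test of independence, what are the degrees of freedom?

degrees of freedom = 2

df = (r−1)(c−1) = (2−1)·(3−1) = 2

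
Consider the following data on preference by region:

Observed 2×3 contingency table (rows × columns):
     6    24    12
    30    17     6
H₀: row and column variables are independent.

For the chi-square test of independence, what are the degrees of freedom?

degrees of freedom = 2

df = (r−1)(c−1) = (2−1)·(3−1) = 2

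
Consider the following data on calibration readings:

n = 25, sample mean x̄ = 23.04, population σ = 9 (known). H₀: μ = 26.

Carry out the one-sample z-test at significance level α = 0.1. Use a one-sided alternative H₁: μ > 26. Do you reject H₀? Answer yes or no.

reject H₀: no

SE = σ/√n = 9/√25 = 1.8000
z = (x̄−μ₀)/SE = (23.04−26)/1.8000 = -1.6444
p-value (one-sided, H₁ greater) = 0.94996
At α=0.1: p ≥ α → fail to reject H₀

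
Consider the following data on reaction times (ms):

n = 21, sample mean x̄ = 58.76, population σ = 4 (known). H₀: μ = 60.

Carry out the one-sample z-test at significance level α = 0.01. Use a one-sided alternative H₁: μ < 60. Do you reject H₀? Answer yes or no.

reject H₀: no

SE = σ/√n = 4/√21 = 0.8729
z = (x̄−μ₀)/SE = (58.76−60)/0.8729 = -1.4206
p-value (one-sided, H₁ less) = 0.07772
At α=0.01: p ≥ α → fail to reject H₀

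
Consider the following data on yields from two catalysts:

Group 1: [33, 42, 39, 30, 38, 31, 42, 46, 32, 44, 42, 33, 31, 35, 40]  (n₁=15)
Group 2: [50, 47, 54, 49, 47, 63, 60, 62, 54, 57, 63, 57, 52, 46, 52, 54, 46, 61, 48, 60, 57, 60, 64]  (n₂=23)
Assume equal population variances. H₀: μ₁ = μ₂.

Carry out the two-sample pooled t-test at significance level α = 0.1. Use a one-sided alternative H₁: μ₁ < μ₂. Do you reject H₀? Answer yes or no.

x̄₁=37.200, s₁=5.348, n₁=15
x̄₂=54.913, s₂=6.037, n₂=23
s_p² = [14·5.348² + 22·6.037²]/36 = 33.3952
SE = √(s_p²·(1/15+1/23)) = 1.9179
t = (37.200−54.913)/1.9179 = -9.2357
df = 36
p-value (one-sided, H₁ less) = 0.00000
At α=0.1: p < α → reject H₀

reject H₀: yes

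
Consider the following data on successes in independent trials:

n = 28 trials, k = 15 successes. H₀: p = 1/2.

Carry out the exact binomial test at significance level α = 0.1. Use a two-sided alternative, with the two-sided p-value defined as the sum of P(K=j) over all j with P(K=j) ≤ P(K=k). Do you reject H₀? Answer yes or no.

reject H₀: no

Exact binomial: n=28, k=15, p₀=1/2=0.5000
P(X=j) = C(n,j)·p₀^j·(1−p₀)^(n−j); p = Σ P(X=j) over j with P(X=j) ≤ P(X=15)
p-value (two-sided) = 0.85055
At α=0.1: p ≥ α → fail to reject H₀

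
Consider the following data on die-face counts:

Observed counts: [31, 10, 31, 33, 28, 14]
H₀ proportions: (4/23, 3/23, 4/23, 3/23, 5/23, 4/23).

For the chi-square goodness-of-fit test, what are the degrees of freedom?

degrees of freedom = 5

df = k − 1 = 6 − 1 = 5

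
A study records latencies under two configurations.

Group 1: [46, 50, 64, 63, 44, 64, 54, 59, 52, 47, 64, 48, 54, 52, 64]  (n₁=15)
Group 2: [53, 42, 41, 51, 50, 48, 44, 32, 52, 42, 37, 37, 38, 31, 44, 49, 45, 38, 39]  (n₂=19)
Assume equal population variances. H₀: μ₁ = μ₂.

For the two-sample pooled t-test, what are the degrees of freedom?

df = n₁ + n₂ − 2 = 15 + 19 − 2 = 32

degrees of freedom = 32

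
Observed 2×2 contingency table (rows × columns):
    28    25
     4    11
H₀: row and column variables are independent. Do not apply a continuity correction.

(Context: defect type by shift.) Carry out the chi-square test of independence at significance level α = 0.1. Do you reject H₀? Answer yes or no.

Row totals [53, 15], col totals [32, 36], n=68
χ² = (28−24.94)²/24.94 + (25−28.06)²/28.06 + (4−7.06)²/7.06 + (11−7.94)²/7.94 = 3.2123
df = 1
p-value (upper-tail) = 0.07309
At α=0.1: p < α → reject H₀

reject H₀: yes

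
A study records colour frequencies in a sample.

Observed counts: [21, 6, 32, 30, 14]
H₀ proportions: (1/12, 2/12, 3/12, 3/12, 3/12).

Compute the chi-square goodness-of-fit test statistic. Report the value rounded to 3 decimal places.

test statistic = 32.806

n = 103; E_i = n·p_i = [8.58, 17.17, 25.75, 25.75, 25.75]
χ² = (21−8.58)²/8.58 + (6−17.17)²/17.17 + (32−25.75)²/25.75 + (30−25.75)²/25.75 + (14−25.75)²/25.75 = 32.8058
df = 4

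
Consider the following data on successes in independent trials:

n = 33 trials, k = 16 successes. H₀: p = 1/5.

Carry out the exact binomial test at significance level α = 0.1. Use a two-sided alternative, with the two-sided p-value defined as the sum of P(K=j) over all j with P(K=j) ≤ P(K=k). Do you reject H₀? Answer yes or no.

reject H₀: yes

Exact binomial: n=33, k=16, p₀=1/5=0.2000
P(X=j) = C(n,j)·p₀^j·(1−p₀)^(n−j); p = Σ P(X=j) over j with P(X=j) ≤ P(X=16)
p-value (two-sided) = 0.00023
At α=0.1: p < α → reject H₀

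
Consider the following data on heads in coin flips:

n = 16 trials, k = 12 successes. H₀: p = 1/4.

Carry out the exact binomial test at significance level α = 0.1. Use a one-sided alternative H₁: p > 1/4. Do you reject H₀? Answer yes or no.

Exact binomial: n=16, k=12, p₀=1/4=0.2500
P(X≥12) from Σ C(n,i)·p₀^i·(1−p₀)^(n−i)
p-value (one-sided, H₁ greater) = 0.00004
At α=0.1: p < α → reject H₀

reject H₀: yes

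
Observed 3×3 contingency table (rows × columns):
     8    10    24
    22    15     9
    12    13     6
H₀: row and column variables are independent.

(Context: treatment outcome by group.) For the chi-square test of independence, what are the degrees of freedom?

degrees of freedom = 4

df = (r−1)(c−1) = (3−1)·(3−1) = 4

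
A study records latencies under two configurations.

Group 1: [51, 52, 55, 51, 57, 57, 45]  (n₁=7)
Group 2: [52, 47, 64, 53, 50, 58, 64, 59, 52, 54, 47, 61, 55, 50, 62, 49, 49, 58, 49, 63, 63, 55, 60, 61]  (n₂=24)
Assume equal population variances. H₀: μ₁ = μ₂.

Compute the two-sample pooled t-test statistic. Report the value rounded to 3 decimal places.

test statistic = -1.292

x̄₁=52.571, s₁=4.237, n₁=7
x̄₂=55.625, s₂=5.785, n₂=24
s_p² = [6·4.237² + 23·5.785²]/29 = 30.2531
SE = √(s_p²·(1/7+1/24)) = 2.3627
t = (52.571−55.625)/2.3627 = -1.2924
df = 29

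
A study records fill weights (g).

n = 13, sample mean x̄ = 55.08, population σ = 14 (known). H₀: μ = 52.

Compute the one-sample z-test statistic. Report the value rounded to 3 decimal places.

SE = σ/√n = 14/√13 = 3.8829
z = (x̄−μ₀)/SE = (55.08−52)/3.8829 = 0.7932

test statistic = 0.793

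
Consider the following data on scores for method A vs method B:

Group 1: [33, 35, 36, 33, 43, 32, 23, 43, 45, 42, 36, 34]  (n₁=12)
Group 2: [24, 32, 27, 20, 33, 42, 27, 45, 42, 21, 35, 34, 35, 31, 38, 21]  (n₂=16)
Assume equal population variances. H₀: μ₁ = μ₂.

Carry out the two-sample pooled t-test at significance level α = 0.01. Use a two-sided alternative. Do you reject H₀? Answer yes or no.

reject H₀: no

x̄₁=36.250, s₁=6.196, n₁=12
x̄₂=31.688, s₂=7.863, n₂=16
s_p² = [11·6.196² + 15·7.863²]/26 = 51.9111
SE = √(s_p²·(1/12+1/16)) = 2.7514
t = (36.250−31.688)/2.7514 = 1.6582
df = 26
p-value (two-sided) = 0.10929
At α=0.01: p ≥ α → fail to reject H₀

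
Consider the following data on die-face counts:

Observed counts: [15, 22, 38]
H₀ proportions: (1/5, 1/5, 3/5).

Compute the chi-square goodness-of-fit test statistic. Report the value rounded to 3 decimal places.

test statistic = 4.356

n = 75; E_i = n·p_i = [15.00, 15.00, 45.00]
χ² = (15−15.00)²/15.00 + (22−15.00)²/15.00 + (38−45.00)²/45.00 = 4.3556
df = 2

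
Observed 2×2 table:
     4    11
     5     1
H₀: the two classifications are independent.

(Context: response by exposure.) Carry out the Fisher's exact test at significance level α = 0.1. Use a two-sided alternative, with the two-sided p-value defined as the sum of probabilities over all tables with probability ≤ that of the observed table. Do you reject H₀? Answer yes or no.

reject H₀: yes

Margins: r₁=15, r₂=6, c₁=9, c₂=12, n=21
p_obs = C(15,4)·C(6,5)/C(21,9); sum pmf over tables with pmf ≤ p_obs
p-value (two-sided) = 0.04644
At α=0.1: p < α → reject H₀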